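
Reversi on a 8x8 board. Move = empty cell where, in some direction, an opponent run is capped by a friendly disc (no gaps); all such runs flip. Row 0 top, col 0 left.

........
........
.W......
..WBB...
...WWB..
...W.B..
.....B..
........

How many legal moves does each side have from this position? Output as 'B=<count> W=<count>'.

-- B to move --
(1,0): no bracket -> illegal
(1,1): no bracket -> illegal
(1,2): no bracket -> illegal
(2,0): no bracket -> illegal
(2,2): no bracket -> illegal
(2,3): no bracket -> illegal
(3,0): no bracket -> illegal
(3,1): flips 1 -> legal
(3,5): no bracket -> illegal
(4,1): no bracket -> illegal
(4,2): flips 2 -> legal
(5,2): flips 1 -> legal
(5,4): flips 1 -> legal
(6,2): no bracket -> illegal
(6,3): flips 2 -> legal
(6,4): no bracket -> illegal
B mobility = 5
-- W to move --
(2,2): flips 1 -> legal
(2,3): flips 1 -> legal
(2,4): flips 1 -> legal
(2,5): flips 1 -> legal
(3,5): flips 2 -> legal
(3,6): no bracket -> illegal
(4,2): no bracket -> illegal
(4,6): flips 1 -> legal
(5,4): no bracket -> illegal
(5,6): no bracket -> illegal
(6,4): no bracket -> illegal
(6,6): flips 1 -> legal
(7,4): no bracket -> illegal
(7,5): no bracket -> illegal
(7,6): no bracket -> illegal
W mobility = 7

Answer: B=5 W=7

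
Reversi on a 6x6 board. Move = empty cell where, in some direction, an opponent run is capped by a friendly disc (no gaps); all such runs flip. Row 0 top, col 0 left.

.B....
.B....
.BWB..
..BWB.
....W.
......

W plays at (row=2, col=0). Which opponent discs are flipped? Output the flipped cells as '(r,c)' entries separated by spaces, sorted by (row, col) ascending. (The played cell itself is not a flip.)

Dir NW: edge -> no flip
Dir N: first cell '.' (not opp) -> no flip
Dir NE: opp run (1,1), next='.' -> no flip
Dir W: edge -> no flip
Dir E: opp run (2,1) capped by W -> flip
Dir SW: edge -> no flip
Dir S: first cell '.' (not opp) -> no flip
Dir SE: first cell '.' (not opp) -> no flip

Answer: (2,1)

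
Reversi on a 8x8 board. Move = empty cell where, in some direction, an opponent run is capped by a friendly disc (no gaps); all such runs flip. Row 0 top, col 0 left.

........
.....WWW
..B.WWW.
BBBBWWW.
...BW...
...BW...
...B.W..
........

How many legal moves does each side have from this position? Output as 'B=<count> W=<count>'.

Answer: B=6 W=6

Derivation:
-- B to move --
(0,4): no bracket -> illegal
(0,5): no bracket -> illegal
(0,6): flips 2 -> legal
(0,7): flips 3 -> legal
(1,3): no bracket -> illegal
(1,4): no bracket -> illegal
(2,3): no bracket -> illegal
(2,7): no bracket -> illegal
(3,7): flips 3 -> legal
(4,5): flips 2 -> legal
(4,6): no bracket -> illegal
(4,7): no bracket -> illegal
(5,5): flips 2 -> legal
(5,6): no bracket -> illegal
(6,4): no bracket -> illegal
(6,6): no bracket -> illegal
(7,4): no bracket -> illegal
(7,5): no bracket -> illegal
(7,6): flips 2 -> legal
B mobility = 6
-- W to move --
(1,1): flips 2 -> legal
(1,2): no bracket -> illegal
(1,3): no bracket -> illegal
(2,0): no bracket -> illegal
(2,1): flips 2 -> legal
(2,3): no bracket -> illegal
(4,0): no bracket -> illegal
(4,1): no bracket -> illegal
(4,2): flips 2 -> legal
(5,2): flips 2 -> legal
(6,2): flips 1 -> legal
(6,4): no bracket -> illegal
(7,2): flips 1 -> legal
(7,3): no bracket -> illegal
(7,4): no bracket -> illegal
W mobility = 6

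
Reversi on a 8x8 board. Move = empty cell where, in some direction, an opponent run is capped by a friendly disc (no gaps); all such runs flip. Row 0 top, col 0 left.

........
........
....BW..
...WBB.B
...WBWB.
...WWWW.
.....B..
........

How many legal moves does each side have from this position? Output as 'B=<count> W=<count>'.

-- B to move --
(1,4): no bracket -> illegal
(1,5): flips 1 -> legal
(1,6): flips 1 -> legal
(2,2): flips 1 -> legal
(2,3): no bracket -> illegal
(2,6): flips 1 -> legal
(3,2): flips 3 -> legal
(3,6): no bracket -> illegal
(4,2): flips 2 -> legal
(4,7): flips 1 -> legal
(5,2): flips 1 -> legal
(5,7): no bracket -> illegal
(6,2): flips 1 -> legal
(6,3): no bracket -> illegal
(6,4): flips 2 -> legal
(6,6): flips 2 -> legal
(6,7): flips 2 -> legal
B mobility = 12
-- W to move --
(1,3): no bracket -> illegal
(1,4): flips 3 -> legal
(1,5): flips 1 -> legal
(2,3): flips 2 -> legal
(2,6): flips 2 -> legal
(2,7): no bracket -> illegal
(3,6): flips 3 -> legal
(4,7): flips 1 -> legal
(5,7): no bracket -> illegal
(6,4): no bracket -> illegal
(6,6): no bracket -> illegal
(7,4): flips 1 -> legal
(7,5): flips 1 -> legal
(7,6): flips 1 -> legal
W mobility = 9

Answer: B=12 W=9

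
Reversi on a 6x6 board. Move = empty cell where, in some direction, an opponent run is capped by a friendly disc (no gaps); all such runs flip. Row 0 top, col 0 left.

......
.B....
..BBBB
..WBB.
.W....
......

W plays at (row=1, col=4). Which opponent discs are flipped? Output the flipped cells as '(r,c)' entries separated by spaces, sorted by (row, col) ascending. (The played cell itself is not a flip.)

Dir NW: first cell '.' (not opp) -> no flip
Dir N: first cell '.' (not opp) -> no flip
Dir NE: first cell '.' (not opp) -> no flip
Dir W: first cell '.' (not opp) -> no flip
Dir E: first cell '.' (not opp) -> no flip
Dir SW: opp run (2,3) capped by W -> flip
Dir S: opp run (2,4) (3,4), next='.' -> no flip
Dir SE: opp run (2,5), next=edge -> no flip

Answer: (2,3)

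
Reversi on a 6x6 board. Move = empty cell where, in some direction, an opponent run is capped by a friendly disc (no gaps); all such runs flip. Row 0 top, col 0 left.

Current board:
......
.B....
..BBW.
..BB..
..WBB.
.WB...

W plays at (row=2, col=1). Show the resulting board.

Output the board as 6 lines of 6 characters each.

Answer: ......
.B....
.WWWW.
..BB..
..WBB.
.WB...

Derivation:
Place W at (2,1); scan 8 dirs for brackets.
Dir NW: first cell '.' (not opp) -> no flip
Dir N: opp run (1,1), next='.' -> no flip
Dir NE: first cell '.' (not opp) -> no flip
Dir W: first cell '.' (not opp) -> no flip
Dir E: opp run (2,2) (2,3) capped by W -> flip
Dir SW: first cell '.' (not opp) -> no flip
Dir S: first cell '.' (not opp) -> no flip
Dir SE: opp run (3,2) (4,3), next='.' -> no flip
All flips: (2,2) (2,3)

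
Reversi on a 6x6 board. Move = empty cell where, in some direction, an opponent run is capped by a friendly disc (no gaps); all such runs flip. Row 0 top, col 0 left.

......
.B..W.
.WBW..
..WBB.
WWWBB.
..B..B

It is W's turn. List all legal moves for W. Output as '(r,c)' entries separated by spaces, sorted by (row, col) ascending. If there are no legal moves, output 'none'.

(0,0): no bracket -> illegal
(0,1): flips 1 -> legal
(0,2): no bracket -> illegal
(1,0): no bracket -> illegal
(1,2): flips 1 -> legal
(1,3): no bracket -> illegal
(2,0): no bracket -> illegal
(2,4): flips 1 -> legal
(2,5): no bracket -> illegal
(3,1): no bracket -> illegal
(3,5): flips 2 -> legal
(4,5): flips 3 -> legal
(5,1): no bracket -> illegal
(5,3): flips 2 -> legal
(5,4): flips 1 -> legal

Answer: (0,1) (1,2) (2,4) (3,5) (4,5) (5,3) (5,4)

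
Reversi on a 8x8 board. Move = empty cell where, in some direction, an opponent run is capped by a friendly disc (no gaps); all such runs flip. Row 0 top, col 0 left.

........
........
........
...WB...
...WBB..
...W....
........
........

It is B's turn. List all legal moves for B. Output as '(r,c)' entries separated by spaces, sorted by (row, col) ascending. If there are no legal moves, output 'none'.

Answer: (2,2) (3,2) (4,2) (5,2) (6,2)

Derivation:
(2,2): flips 1 -> legal
(2,3): no bracket -> illegal
(2,4): no bracket -> illegal
(3,2): flips 1 -> legal
(4,2): flips 1 -> legal
(5,2): flips 1 -> legal
(5,4): no bracket -> illegal
(6,2): flips 1 -> legal
(6,3): no bracket -> illegal
(6,4): no bracket -> illegal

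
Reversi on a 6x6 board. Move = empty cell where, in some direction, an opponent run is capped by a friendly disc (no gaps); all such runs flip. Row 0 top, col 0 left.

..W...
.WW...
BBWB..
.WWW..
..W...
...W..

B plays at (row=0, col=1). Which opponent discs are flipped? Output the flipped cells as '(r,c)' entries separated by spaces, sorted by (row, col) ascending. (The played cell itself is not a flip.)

Answer: (1,1) (1,2)

Derivation:
Dir NW: edge -> no flip
Dir N: edge -> no flip
Dir NE: edge -> no flip
Dir W: first cell '.' (not opp) -> no flip
Dir E: opp run (0,2), next='.' -> no flip
Dir SW: first cell '.' (not opp) -> no flip
Dir S: opp run (1,1) capped by B -> flip
Dir SE: opp run (1,2) capped by B -> flip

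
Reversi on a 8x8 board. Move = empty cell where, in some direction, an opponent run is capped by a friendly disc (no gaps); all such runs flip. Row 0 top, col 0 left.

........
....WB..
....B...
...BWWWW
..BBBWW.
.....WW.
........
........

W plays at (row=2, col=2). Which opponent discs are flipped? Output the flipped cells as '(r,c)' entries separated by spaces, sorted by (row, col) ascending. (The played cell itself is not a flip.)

Dir NW: first cell '.' (not opp) -> no flip
Dir N: first cell '.' (not opp) -> no flip
Dir NE: first cell '.' (not opp) -> no flip
Dir W: first cell '.' (not opp) -> no flip
Dir E: first cell '.' (not opp) -> no flip
Dir SW: first cell '.' (not opp) -> no flip
Dir S: first cell '.' (not opp) -> no flip
Dir SE: opp run (3,3) (4,4) capped by W -> flip

Answer: (3,3) (4,4)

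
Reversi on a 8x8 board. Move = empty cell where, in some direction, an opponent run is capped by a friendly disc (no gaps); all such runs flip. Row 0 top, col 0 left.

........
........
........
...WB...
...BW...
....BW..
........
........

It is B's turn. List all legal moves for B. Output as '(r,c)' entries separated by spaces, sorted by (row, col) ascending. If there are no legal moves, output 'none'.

(2,2): no bracket -> illegal
(2,3): flips 1 -> legal
(2,4): no bracket -> illegal
(3,2): flips 1 -> legal
(3,5): no bracket -> illegal
(4,2): no bracket -> illegal
(4,5): flips 1 -> legal
(4,6): no bracket -> illegal
(5,3): no bracket -> illegal
(5,6): flips 1 -> legal
(6,4): no bracket -> illegal
(6,5): no bracket -> illegal
(6,6): no bracket -> illegal

Answer: (2,3) (3,2) (4,5) (5,6)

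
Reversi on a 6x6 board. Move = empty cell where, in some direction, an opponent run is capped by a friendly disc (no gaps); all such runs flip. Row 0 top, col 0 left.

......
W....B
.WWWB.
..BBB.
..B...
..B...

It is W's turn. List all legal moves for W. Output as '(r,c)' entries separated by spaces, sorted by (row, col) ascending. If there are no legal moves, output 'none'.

Answer: (2,5) (4,1) (4,3) (4,4) (4,5)

Derivation:
(0,4): no bracket -> illegal
(0,5): no bracket -> illegal
(1,3): no bracket -> illegal
(1,4): no bracket -> illegal
(2,5): flips 1 -> legal
(3,1): no bracket -> illegal
(3,5): no bracket -> illegal
(4,1): flips 1 -> legal
(4,3): flips 2 -> legal
(4,4): flips 1 -> legal
(4,5): flips 1 -> legal
(5,1): no bracket -> illegal
(5,3): no bracket -> illegal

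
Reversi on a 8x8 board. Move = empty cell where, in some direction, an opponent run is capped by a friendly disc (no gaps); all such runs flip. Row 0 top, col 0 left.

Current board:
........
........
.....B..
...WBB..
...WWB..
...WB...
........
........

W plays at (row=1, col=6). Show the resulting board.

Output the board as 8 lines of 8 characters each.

Answer: ........
......W.
.....W..
...WWB..
...WWB..
...WB...
........
........

Derivation:
Place W at (1,6); scan 8 dirs for brackets.
Dir NW: first cell '.' (not opp) -> no flip
Dir N: first cell '.' (not opp) -> no flip
Dir NE: first cell '.' (not opp) -> no flip
Dir W: first cell '.' (not opp) -> no flip
Dir E: first cell '.' (not opp) -> no flip
Dir SW: opp run (2,5) (3,4) capped by W -> flip
Dir S: first cell '.' (not opp) -> no flip
Dir SE: first cell '.' (not opp) -> no flip
All flips: (2,5) (3,4)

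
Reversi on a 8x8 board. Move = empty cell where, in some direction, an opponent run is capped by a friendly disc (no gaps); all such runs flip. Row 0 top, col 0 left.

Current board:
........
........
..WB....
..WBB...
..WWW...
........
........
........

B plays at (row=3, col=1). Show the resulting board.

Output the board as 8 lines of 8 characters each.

Place B at (3,1); scan 8 dirs for brackets.
Dir NW: first cell '.' (not opp) -> no flip
Dir N: first cell '.' (not opp) -> no flip
Dir NE: opp run (2,2), next='.' -> no flip
Dir W: first cell '.' (not opp) -> no flip
Dir E: opp run (3,2) capped by B -> flip
Dir SW: first cell '.' (not opp) -> no flip
Dir S: first cell '.' (not opp) -> no flip
Dir SE: opp run (4,2), next='.' -> no flip
All flips: (3,2)

Answer: ........
........
..WB....
.BBBB...
..WWW...
........
........
........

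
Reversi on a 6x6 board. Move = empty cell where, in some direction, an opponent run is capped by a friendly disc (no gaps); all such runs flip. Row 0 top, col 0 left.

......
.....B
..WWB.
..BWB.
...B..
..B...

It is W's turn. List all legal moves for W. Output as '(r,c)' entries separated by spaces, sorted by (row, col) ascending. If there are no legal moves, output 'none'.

(0,4): no bracket -> illegal
(0,5): no bracket -> illegal
(1,3): no bracket -> illegal
(1,4): no bracket -> illegal
(2,1): no bracket -> illegal
(2,5): flips 1 -> legal
(3,1): flips 1 -> legal
(3,5): flips 1 -> legal
(4,1): flips 1 -> legal
(4,2): flips 1 -> legal
(4,4): no bracket -> illegal
(4,5): flips 1 -> legal
(5,1): no bracket -> illegal
(5,3): flips 1 -> legal
(5,4): no bracket -> illegal

Answer: (2,5) (3,1) (3,5) (4,1) (4,2) (4,5) (5,3)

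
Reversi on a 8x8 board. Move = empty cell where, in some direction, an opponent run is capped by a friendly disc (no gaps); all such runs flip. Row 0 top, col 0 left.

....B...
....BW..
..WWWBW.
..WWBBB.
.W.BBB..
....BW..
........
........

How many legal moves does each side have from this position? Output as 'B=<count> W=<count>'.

Answer: B=14 W=8

Derivation:
-- B to move --
(0,5): flips 1 -> legal
(0,6): no bracket -> illegal
(1,1): flips 2 -> legal
(1,2): flips 1 -> legal
(1,3): flips 3 -> legal
(1,6): flips 2 -> legal
(1,7): flips 1 -> legal
(2,1): flips 4 -> legal
(2,7): flips 1 -> legal
(3,0): no bracket -> illegal
(3,1): flips 2 -> legal
(3,7): flips 2 -> legal
(4,0): no bracket -> illegal
(4,2): no bracket -> illegal
(4,6): no bracket -> illegal
(5,0): flips 3 -> legal
(5,1): no bracket -> illegal
(5,2): no bracket -> illegal
(5,6): flips 1 -> legal
(6,4): no bracket -> illegal
(6,5): flips 1 -> legal
(6,6): flips 1 -> legal
B mobility = 14
-- W to move --
(0,3): no bracket -> illegal
(0,5): flips 1 -> legal
(1,3): flips 1 -> legal
(1,6): no bracket -> illegal
(2,7): no bracket -> illegal
(3,7): flips 3 -> legal
(4,2): no bracket -> illegal
(4,6): flips 2 -> legal
(4,7): no bracket -> illegal
(5,2): no bracket -> illegal
(5,3): flips 4 -> legal
(5,6): flips 2 -> legal
(6,3): no bracket -> illegal
(6,4): flips 3 -> legal
(6,5): flips 2 -> legal
W mobility = 8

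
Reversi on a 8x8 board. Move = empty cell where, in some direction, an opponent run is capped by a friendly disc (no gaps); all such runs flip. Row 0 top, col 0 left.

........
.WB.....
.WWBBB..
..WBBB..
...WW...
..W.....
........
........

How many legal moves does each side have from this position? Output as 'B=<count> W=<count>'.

Answer: B=11 W=7

Derivation:
-- B to move --
(0,0): flips 2 -> legal
(0,1): no bracket -> illegal
(0,2): no bracket -> illegal
(1,0): flips 1 -> legal
(1,3): no bracket -> illegal
(2,0): flips 2 -> legal
(3,0): flips 1 -> legal
(3,1): flips 1 -> legal
(4,1): flips 1 -> legal
(4,2): flips 2 -> legal
(4,5): no bracket -> illegal
(5,1): no bracket -> illegal
(5,3): flips 2 -> legal
(5,4): flips 1 -> legal
(5,5): flips 1 -> legal
(6,1): flips 2 -> legal
(6,2): no bracket -> illegal
(6,3): no bracket -> illegal
B mobility = 11
-- W to move --
(0,1): no bracket -> illegal
(0,2): flips 1 -> legal
(0,3): flips 1 -> legal
(1,3): flips 3 -> legal
(1,4): flips 3 -> legal
(1,5): no bracket -> illegal
(1,6): flips 2 -> legal
(2,6): flips 4 -> legal
(3,6): flips 3 -> legal
(4,2): no bracket -> illegal
(4,5): no bracket -> illegal
(4,6): no bracket -> illegal
W mobility = 7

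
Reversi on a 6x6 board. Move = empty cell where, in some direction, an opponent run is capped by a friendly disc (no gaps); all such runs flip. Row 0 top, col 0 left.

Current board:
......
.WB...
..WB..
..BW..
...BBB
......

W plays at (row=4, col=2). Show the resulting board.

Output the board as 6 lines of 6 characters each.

Answer: ......
.WB...
..WB..
..WW..
..WBBB
......

Derivation:
Place W at (4,2); scan 8 dirs for brackets.
Dir NW: first cell '.' (not opp) -> no flip
Dir N: opp run (3,2) capped by W -> flip
Dir NE: first cell 'W' (not opp) -> no flip
Dir W: first cell '.' (not opp) -> no flip
Dir E: opp run (4,3) (4,4) (4,5), next=edge -> no flip
Dir SW: first cell '.' (not opp) -> no flip
Dir S: first cell '.' (not opp) -> no flip
Dir SE: first cell '.' (not opp) -> no flip
All flips: (3,2)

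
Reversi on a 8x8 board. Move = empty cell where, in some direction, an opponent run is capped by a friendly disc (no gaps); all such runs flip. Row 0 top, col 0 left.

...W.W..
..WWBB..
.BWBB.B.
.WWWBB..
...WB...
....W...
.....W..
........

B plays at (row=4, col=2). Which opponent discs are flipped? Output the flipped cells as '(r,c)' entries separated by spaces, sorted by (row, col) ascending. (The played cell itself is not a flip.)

Answer: (3,3) (4,3)

Derivation:
Dir NW: opp run (3,1), next='.' -> no flip
Dir N: opp run (3,2) (2,2) (1,2), next='.' -> no flip
Dir NE: opp run (3,3) capped by B -> flip
Dir W: first cell '.' (not opp) -> no flip
Dir E: opp run (4,3) capped by B -> flip
Dir SW: first cell '.' (not opp) -> no flip
Dir S: first cell '.' (not opp) -> no flip
Dir SE: first cell '.' (not opp) -> no flip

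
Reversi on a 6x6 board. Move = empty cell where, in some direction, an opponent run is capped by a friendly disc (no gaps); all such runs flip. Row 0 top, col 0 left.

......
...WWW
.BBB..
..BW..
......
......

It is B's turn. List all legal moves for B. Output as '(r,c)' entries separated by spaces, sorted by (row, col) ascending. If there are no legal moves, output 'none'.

Answer: (0,3) (0,4) (0,5) (3,4) (4,3) (4,4)

Derivation:
(0,2): no bracket -> illegal
(0,3): flips 1 -> legal
(0,4): flips 1 -> legal
(0,5): flips 1 -> legal
(1,2): no bracket -> illegal
(2,4): no bracket -> illegal
(2,5): no bracket -> illegal
(3,4): flips 1 -> legal
(4,2): no bracket -> illegal
(4,3): flips 1 -> legal
(4,4): flips 1 -> legal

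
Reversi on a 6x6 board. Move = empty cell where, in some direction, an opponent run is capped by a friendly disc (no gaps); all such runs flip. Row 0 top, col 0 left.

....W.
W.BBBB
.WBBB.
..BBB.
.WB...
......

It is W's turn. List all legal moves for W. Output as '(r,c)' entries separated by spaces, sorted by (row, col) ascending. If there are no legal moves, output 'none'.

(0,1): no bracket -> illegal
(0,2): no bracket -> illegal
(0,3): flips 1 -> legal
(0,5): flips 3 -> legal
(1,1): no bracket -> illegal
(2,5): flips 3 -> legal
(3,1): flips 2 -> legal
(3,5): no bracket -> illegal
(4,3): flips 2 -> legal
(4,4): flips 3 -> legal
(4,5): no bracket -> illegal
(5,1): no bracket -> illegal
(5,2): no bracket -> illegal
(5,3): no bracket -> illegal

Answer: (0,3) (0,5) (2,5) (3,1) (4,3) (4,4)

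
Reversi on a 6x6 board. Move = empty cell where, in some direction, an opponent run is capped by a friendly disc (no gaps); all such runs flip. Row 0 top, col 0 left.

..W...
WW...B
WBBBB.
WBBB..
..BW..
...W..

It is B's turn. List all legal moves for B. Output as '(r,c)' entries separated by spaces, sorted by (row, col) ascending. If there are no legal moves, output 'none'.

Answer: (0,0) (0,1) (4,4) (5,4)

Derivation:
(0,0): flips 1 -> legal
(0,1): flips 1 -> legal
(0,3): no bracket -> illegal
(1,2): no bracket -> illegal
(1,3): no bracket -> illegal
(3,4): no bracket -> illegal
(4,0): no bracket -> illegal
(4,1): no bracket -> illegal
(4,4): flips 1 -> legal
(5,2): no bracket -> illegal
(5,4): flips 1 -> legal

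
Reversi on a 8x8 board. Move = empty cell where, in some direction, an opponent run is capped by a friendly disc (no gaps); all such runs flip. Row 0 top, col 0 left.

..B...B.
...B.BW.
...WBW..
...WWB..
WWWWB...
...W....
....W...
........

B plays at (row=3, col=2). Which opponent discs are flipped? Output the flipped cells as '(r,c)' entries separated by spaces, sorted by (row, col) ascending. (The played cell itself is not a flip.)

Answer: (3,3) (3,4)

Derivation:
Dir NW: first cell '.' (not opp) -> no flip
Dir N: first cell '.' (not opp) -> no flip
Dir NE: opp run (2,3), next='.' -> no flip
Dir W: first cell '.' (not opp) -> no flip
Dir E: opp run (3,3) (3,4) capped by B -> flip
Dir SW: opp run (4,1), next='.' -> no flip
Dir S: opp run (4,2), next='.' -> no flip
Dir SE: opp run (4,3), next='.' -> no flip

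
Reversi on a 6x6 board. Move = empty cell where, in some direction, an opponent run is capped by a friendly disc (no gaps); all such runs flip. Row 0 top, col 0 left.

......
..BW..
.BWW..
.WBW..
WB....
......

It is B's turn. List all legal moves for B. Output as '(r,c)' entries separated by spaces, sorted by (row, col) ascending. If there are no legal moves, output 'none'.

(0,2): no bracket -> illegal
(0,3): no bracket -> illegal
(0,4): no bracket -> illegal
(1,1): no bracket -> illegal
(1,4): flips 2 -> legal
(2,0): no bracket -> illegal
(2,4): flips 2 -> legal
(3,0): flips 1 -> legal
(3,4): flips 2 -> legal
(4,2): no bracket -> illegal
(4,3): no bracket -> illegal
(4,4): no bracket -> illegal
(5,0): no bracket -> illegal
(5,1): no bracket -> illegal

Answer: (1,4) (2,4) (3,0) (3,4)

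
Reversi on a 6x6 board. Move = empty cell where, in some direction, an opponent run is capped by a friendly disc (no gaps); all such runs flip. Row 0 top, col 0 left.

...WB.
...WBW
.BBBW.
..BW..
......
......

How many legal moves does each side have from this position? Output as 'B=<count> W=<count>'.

-- B to move --
(0,2): flips 1 -> legal
(0,5): no bracket -> illegal
(1,2): flips 1 -> legal
(2,5): flips 1 -> legal
(3,4): flips 2 -> legal
(3,5): no bracket -> illegal
(4,2): no bracket -> illegal
(4,3): flips 1 -> legal
(4,4): flips 1 -> legal
B mobility = 6
-- W to move --
(0,5): flips 1 -> legal
(1,0): no bracket -> illegal
(1,1): flips 1 -> legal
(1,2): no bracket -> illegal
(2,0): flips 3 -> legal
(2,5): flips 1 -> legal
(3,0): no bracket -> illegal
(3,1): flips 2 -> legal
(3,4): no bracket -> illegal
(4,1): no bracket -> illegal
(4,2): no bracket -> illegal
(4,3): no bracket -> illegal
W mobility = 5

Answer: B=6 W=5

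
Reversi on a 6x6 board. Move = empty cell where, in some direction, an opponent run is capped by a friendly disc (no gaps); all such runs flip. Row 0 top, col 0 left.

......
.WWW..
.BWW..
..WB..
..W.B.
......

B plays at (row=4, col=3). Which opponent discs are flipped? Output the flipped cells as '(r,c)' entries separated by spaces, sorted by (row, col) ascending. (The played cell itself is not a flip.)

Answer: (3,2)

Derivation:
Dir NW: opp run (3,2) capped by B -> flip
Dir N: first cell 'B' (not opp) -> no flip
Dir NE: first cell '.' (not opp) -> no flip
Dir W: opp run (4,2), next='.' -> no flip
Dir E: first cell 'B' (not opp) -> no flip
Dir SW: first cell '.' (not opp) -> no flip
Dir S: first cell '.' (not opp) -> no flip
Dir SE: first cell '.' (not opp) -> no flip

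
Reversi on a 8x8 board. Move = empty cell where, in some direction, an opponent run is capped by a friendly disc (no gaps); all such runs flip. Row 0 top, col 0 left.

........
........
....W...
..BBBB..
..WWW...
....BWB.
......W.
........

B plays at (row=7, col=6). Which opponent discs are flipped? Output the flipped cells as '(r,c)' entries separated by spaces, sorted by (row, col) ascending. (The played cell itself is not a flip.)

Dir NW: first cell '.' (not opp) -> no flip
Dir N: opp run (6,6) capped by B -> flip
Dir NE: first cell '.' (not opp) -> no flip
Dir W: first cell '.' (not opp) -> no flip
Dir E: first cell '.' (not opp) -> no flip
Dir SW: edge -> no flip
Dir S: edge -> no flip
Dir SE: edge -> no flip

Answer: (6,6)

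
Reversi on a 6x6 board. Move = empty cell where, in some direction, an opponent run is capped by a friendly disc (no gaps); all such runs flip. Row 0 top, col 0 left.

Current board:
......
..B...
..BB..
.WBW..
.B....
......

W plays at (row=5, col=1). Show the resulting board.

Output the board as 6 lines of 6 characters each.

Place W at (5,1); scan 8 dirs for brackets.
Dir NW: first cell '.' (not opp) -> no flip
Dir N: opp run (4,1) capped by W -> flip
Dir NE: first cell '.' (not opp) -> no flip
Dir W: first cell '.' (not opp) -> no flip
Dir E: first cell '.' (not opp) -> no flip
Dir SW: edge -> no flip
Dir S: edge -> no flip
Dir SE: edge -> no flip
All flips: (4,1)

Answer: ......
..B...
..BB..
.WBW..
.W....
.W....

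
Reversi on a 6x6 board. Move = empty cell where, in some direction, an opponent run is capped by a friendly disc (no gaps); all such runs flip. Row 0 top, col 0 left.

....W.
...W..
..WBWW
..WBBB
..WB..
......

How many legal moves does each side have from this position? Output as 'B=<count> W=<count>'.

Answer: B=9 W=6

Derivation:
-- B to move --
(0,2): flips 2 -> legal
(0,3): flips 1 -> legal
(0,5): no bracket -> illegal
(1,1): flips 1 -> legal
(1,2): no bracket -> illegal
(1,4): flips 1 -> legal
(1,5): flips 2 -> legal
(2,1): flips 2 -> legal
(3,1): flips 1 -> legal
(4,1): flips 2 -> legal
(5,1): flips 1 -> legal
(5,2): no bracket -> illegal
(5,3): no bracket -> illegal
B mobility = 9
-- W to move --
(1,2): no bracket -> illegal
(1,4): flips 1 -> legal
(4,4): flips 3 -> legal
(4,5): flips 1 -> legal
(5,2): flips 2 -> legal
(5,3): flips 3 -> legal
(5,4): flips 1 -> legal
W mobility = 6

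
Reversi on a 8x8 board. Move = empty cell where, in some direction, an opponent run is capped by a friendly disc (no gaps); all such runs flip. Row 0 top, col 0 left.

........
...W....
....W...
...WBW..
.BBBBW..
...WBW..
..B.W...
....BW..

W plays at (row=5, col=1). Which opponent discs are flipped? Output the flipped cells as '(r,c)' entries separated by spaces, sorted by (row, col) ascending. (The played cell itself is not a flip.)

Dir NW: first cell '.' (not opp) -> no flip
Dir N: opp run (4,1), next='.' -> no flip
Dir NE: opp run (4,2) capped by W -> flip
Dir W: first cell '.' (not opp) -> no flip
Dir E: first cell '.' (not opp) -> no flip
Dir SW: first cell '.' (not opp) -> no flip
Dir S: first cell '.' (not opp) -> no flip
Dir SE: opp run (6,2), next='.' -> no flip

Answer: (4,2)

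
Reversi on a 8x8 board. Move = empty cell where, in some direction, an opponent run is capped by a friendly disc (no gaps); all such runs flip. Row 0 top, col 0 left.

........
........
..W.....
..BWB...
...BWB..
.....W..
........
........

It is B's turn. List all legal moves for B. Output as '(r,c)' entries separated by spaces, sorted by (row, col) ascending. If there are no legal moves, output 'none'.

Answer: (1,2) (2,3) (5,4) (6,5)

Derivation:
(1,1): no bracket -> illegal
(1,2): flips 1 -> legal
(1,3): no bracket -> illegal
(2,1): no bracket -> illegal
(2,3): flips 1 -> legal
(2,4): no bracket -> illegal
(3,1): no bracket -> illegal
(3,5): no bracket -> illegal
(4,2): no bracket -> illegal
(4,6): no bracket -> illegal
(5,3): no bracket -> illegal
(5,4): flips 1 -> legal
(5,6): no bracket -> illegal
(6,4): no bracket -> illegal
(6,5): flips 1 -> legal
(6,6): no bracket -> illegal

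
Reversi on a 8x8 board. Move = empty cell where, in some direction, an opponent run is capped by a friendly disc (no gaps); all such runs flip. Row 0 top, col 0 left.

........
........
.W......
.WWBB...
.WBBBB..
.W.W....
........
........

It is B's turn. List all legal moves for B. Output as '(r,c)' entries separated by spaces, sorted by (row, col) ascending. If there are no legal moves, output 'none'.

Answer: (1,0) (2,0) (2,2) (3,0) (4,0) (6,0) (6,2) (6,3) (6,4)

Derivation:
(1,0): flips 2 -> legal
(1,1): no bracket -> illegal
(1,2): no bracket -> illegal
(2,0): flips 1 -> legal
(2,2): flips 1 -> legal
(2,3): no bracket -> illegal
(3,0): flips 2 -> legal
(4,0): flips 1 -> legal
(5,0): no bracket -> illegal
(5,2): no bracket -> illegal
(5,4): no bracket -> illegal
(6,0): flips 1 -> legal
(6,1): no bracket -> illegal
(6,2): flips 1 -> legal
(6,3): flips 1 -> legal
(6,4): flips 1 -> legal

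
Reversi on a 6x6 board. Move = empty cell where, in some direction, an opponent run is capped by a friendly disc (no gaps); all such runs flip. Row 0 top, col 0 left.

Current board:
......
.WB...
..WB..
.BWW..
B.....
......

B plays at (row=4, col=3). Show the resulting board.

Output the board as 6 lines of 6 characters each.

Answer: ......
.WB...
..WB..
.BWB..
B..B..
......

Derivation:
Place B at (4,3); scan 8 dirs for brackets.
Dir NW: opp run (3,2), next='.' -> no flip
Dir N: opp run (3,3) capped by B -> flip
Dir NE: first cell '.' (not opp) -> no flip
Dir W: first cell '.' (not opp) -> no flip
Dir E: first cell '.' (not opp) -> no flip
Dir SW: first cell '.' (not opp) -> no flip
Dir S: first cell '.' (not opp) -> no flip
Dir SE: first cell '.' (not opp) -> no flip
All flips: (3,3)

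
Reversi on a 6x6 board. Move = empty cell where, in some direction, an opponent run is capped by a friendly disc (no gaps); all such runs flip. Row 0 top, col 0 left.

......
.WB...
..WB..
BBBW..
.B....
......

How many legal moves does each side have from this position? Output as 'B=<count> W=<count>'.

Answer: B=5 W=5

Derivation:
-- B to move --
(0,0): no bracket -> illegal
(0,1): no bracket -> illegal
(0,2): no bracket -> illegal
(1,0): flips 1 -> legal
(1,3): flips 1 -> legal
(2,0): no bracket -> illegal
(2,1): flips 1 -> legal
(2,4): no bracket -> illegal
(3,4): flips 1 -> legal
(4,2): no bracket -> illegal
(4,3): flips 1 -> legal
(4,4): no bracket -> illegal
B mobility = 5
-- W to move --
(0,1): no bracket -> illegal
(0,2): flips 1 -> legal
(0,3): no bracket -> illegal
(1,3): flips 2 -> legal
(1,4): no bracket -> illegal
(2,0): no bracket -> illegal
(2,1): no bracket -> illegal
(2,4): flips 1 -> legal
(3,4): no bracket -> illegal
(4,0): flips 1 -> legal
(4,2): flips 1 -> legal
(4,3): no bracket -> illegal
(5,0): no bracket -> illegal
(5,1): no bracket -> illegal
(5,2): no bracket -> illegal
W mobility = 5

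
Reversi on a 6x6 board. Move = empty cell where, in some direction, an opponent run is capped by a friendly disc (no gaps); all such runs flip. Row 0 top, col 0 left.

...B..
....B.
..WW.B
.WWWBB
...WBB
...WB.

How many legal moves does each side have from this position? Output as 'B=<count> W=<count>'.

-- B to move --
(1,1): flips 2 -> legal
(1,2): flips 1 -> legal
(1,3): no bracket -> illegal
(2,0): no bracket -> illegal
(2,1): flips 2 -> legal
(2,4): no bracket -> illegal
(3,0): flips 3 -> legal
(4,0): no bracket -> illegal
(4,1): flips 2 -> legal
(4,2): flips 1 -> legal
(5,2): flips 2 -> legal
B mobility = 7
-- W to move --
(0,2): no bracket -> illegal
(0,4): no bracket -> illegal
(0,5): flips 1 -> legal
(1,2): no bracket -> illegal
(1,3): no bracket -> illegal
(1,5): no bracket -> illegal
(2,4): no bracket -> illegal
(5,5): flips 2 -> legal
W mobility = 2

Answer: B=7 W=2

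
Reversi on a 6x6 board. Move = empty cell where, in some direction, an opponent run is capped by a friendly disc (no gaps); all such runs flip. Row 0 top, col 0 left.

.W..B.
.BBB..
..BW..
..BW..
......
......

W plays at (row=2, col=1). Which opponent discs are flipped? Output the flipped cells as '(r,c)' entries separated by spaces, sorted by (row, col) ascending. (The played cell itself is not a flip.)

Answer: (1,1) (2,2)

Derivation:
Dir NW: first cell '.' (not opp) -> no flip
Dir N: opp run (1,1) capped by W -> flip
Dir NE: opp run (1,2), next='.' -> no flip
Dir W: first cell '.' (not opp) -> no flip
Dir E: opp run (2,2) capped by W -> flip
Dir SW: first cell '.' (not opp) -> no flip
Dir S: first cell '.' (not opp) -> no flip
Dir SE: opp run (3,2), next='.' -> no flip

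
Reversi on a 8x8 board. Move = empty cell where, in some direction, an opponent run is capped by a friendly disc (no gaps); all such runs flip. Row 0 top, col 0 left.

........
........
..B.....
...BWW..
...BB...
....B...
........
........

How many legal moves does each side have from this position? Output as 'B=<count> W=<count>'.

-- B to move --
(2,3): no bracket -> illegal
(2,4): flips 1 -> legal
(2,5): flips 1 -> legal
(2,6): flips 1 -> legal
(3,6): flips 2 -> legal
(4,5): no bracket -> illegal
(4,6): no bracket -> illegal
B mobility = 4
-- W to move --
(1,1): no bracket -> illegal
(1,2): no bracket -> illegal
(1,3): no bracket -> illegal
(2,1): no bracket -> illegal
(2,3): no bracket -> illegal
(2,4): no bracket -> illegal
(3,1): no bracket -> illegal
(3,2): flips 1 -> legal
(4,2): no bracket -> illegal
(4,5): no bracket -> illegal
(5,2): flips 1 -> legal
(5,3): flips 1 -> legal
(5,5): no bracket -> illegal
(6,3): no bracket -> illegal
(6,4): flips 2 -> legal
(6,5): no bracket -> illegal
W mobility = 4

Answer: B=4 W=4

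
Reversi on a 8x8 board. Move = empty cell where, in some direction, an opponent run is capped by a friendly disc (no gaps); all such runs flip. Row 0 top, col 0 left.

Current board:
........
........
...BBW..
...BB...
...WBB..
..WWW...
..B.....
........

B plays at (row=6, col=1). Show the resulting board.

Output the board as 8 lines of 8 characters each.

Place B at (6,1); scan 8 dirs for brackets.
Dir NW: first cell '.' (not opp) -> no flip
Dir N: first cell '.' (not opp) -> no flip
Dir NE: opp run (5,2) (4,3) capped by B -> flip
Dir W: first cell '.' (not opp) -> no flip
Dir E: first cell 'B' (not opp) -> no flip
Dir SW: first cell '.' (not opp) -> no flip
Dir S: first cell '.' (not opp) -> no flip
Dir SE: first cell '.' (not opp) -> no flip
All flips: (4,3) (5,2)

Answer: ........
........
...BBW..
...BB...
...BBB..
..BWW...
.BB.....
........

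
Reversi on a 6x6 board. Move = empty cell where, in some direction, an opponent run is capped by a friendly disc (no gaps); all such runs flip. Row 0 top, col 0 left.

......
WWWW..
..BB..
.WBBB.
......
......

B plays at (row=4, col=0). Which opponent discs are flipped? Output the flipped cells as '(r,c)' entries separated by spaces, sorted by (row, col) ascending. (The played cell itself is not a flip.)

Answer: (3,1)

Derivation:
Dir NW: edge -> no flip
Dir N: first cell '.' (not opp) -> no flip
Dir NE: opp run (3,1) capped by B -> flip
Dir W: edge -> no flip
Dir E: first cell '.' (not opp) -> no flip
Dir SW: edge -> no flip
Dir S: first cell '.' (not opp) -> no flip
Dir SE: first cell '.' (not opp) -> no flip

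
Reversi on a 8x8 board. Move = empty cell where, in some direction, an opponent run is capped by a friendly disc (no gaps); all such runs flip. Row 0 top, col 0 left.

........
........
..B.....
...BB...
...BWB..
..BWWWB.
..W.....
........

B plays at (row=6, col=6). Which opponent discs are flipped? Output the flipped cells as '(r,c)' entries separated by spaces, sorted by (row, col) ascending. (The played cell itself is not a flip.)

Answer: (4,4) (5,5)

Derivation:
Dir NW: opp run (5,5) (4,4) capped by B -> flip
Dir N: first cell 'B' (not opp) -> no flip
Dir NE: first cell '.' (not opp) -> no flip
Dir W: first cell '.' (not opp) -> no flip
Dir E: first cell '.' (not opp) -> no flip
Dir SW: first cell '.' (not opp) -> no flip
Dir S: first cell '.' (not opp) -> no flip
Dir SE: first cell '.' (not opp) -> no flip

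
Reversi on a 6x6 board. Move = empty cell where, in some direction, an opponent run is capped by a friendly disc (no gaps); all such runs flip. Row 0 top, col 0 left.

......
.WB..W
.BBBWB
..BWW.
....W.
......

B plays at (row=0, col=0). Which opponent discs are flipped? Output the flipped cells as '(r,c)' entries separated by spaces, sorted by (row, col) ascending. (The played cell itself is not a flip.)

Answer: (1,1)

Derivation:
Dir NW: edge -> no flip
Dir N: edge -> no flip
Dir NE: edge -> no flip
Dir W: edge -> no flip
Dir E: first cell '.' (not opp) -> no flip
Dir SW: edge -> no flip
Dir S: first cell '.' (not opp) -> no flip
Dir SE: opp run (1,1) capped by B -> flip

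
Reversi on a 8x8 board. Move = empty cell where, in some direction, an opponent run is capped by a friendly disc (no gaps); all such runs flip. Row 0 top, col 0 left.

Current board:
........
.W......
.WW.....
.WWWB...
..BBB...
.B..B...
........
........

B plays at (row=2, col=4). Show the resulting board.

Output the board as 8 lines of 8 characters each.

Place B at (2,4); scan 8 dirs for brackets.
Dir NW: first cell '.' (not opp) -> no flip
Dir N: first cell '.' (not opp) -> no flip
Dir NE: first cell '.' (not opp) -> no flip
Dir W: first cell '.' (not opp) -> no flip
Dir E: first cell '.' (not opp) -> no flip
Dir SW: opp run (3,3) capped by B -> flip
Dir S: first cell 'B' (not opp) -> no flip
Dir SE: first cell '.' (not opp) -> no flip
All flips: (3,3)

Answer: ........
.W......
.WW.B...
.WWBB...
..BBB...
.B..B...
........
........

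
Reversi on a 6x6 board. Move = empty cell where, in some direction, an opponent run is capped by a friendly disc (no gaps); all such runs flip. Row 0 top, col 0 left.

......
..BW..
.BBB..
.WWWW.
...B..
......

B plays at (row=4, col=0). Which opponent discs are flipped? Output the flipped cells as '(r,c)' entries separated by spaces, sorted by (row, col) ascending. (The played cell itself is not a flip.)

Answer: (3,1)

Derivation:
Dir NW: edge -> no flip
Dir N: first cell '.' (not opp) -> no flip
Dir NE: opp run (3,1) capped by B -> flip
Dir W: edge -> no flip
Dir E: first cell '.' (not opp) -> no flip
Dir SW: edge -> no flip
Dir S: first cell '.' (not opp) -> no flip
Dir SE: first cell '.' (not opp) -> no flip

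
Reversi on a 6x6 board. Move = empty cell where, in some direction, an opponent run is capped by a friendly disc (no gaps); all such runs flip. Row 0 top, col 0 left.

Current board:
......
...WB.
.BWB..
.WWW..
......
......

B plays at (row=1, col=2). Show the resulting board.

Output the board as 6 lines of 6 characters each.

Answer: ......
..BBB.
.BWB..
.WWW..
......
......

Derivation:
Place B at (1,2); scan 8 dirs for brackets.
Dir NW: first cell '.' (not opp) -> no flip
Dir N: first cell '.' (not opp) -> no flip
Dir NE: first cell '.' (not opp) -> no flip
Dir W: first cell '.' (not opp) -> no flip
Dir E: opp run (1,3) capped by B -> flip
Dir SW: first cell 'B' (not opp) -> no flip
Dir S: opp run (2,2) (3,2), next='.' -> no flip
Dir SE: first cell 'B' (not opp) -> no flip
All flips: (1,3)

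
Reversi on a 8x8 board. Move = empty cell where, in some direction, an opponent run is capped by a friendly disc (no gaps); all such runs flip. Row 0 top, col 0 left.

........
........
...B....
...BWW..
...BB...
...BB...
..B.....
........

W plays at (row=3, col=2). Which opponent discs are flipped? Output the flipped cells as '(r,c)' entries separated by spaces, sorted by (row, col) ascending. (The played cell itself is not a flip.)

Answer: (3,3)

Derivation:
Dir NW: first cell '.' (not opp) -> no flip
Dir N: first cell '.' (not opp) -> no flip
Dir NE: opp run (2,3), next='.' -> no flip
Dir W: first cell '.' (not opp) -> no flip
Dir E: opp run (3,3) capped by W -> flip
Dir SW: first cell '.' (not opp) -> no flip
Dir S: first cell '.' (not opp) -> no flip
Dir SE: opp run (4,3) (5,4), next='.' -> no flip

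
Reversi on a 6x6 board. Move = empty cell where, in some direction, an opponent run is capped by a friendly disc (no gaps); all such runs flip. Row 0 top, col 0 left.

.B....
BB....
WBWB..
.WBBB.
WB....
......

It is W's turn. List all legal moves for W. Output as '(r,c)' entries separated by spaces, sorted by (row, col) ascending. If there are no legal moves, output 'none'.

Answer: (0,0) (0,2) (2,4) (3,5) (4,2) (4,4) (5,1)

Derivation:
(0,0): flips 2 -> legal
(0,2): flips 1 -> legal
(1,2): no bracket -> illegal
(1,3): no bracket -> illegal
(1,4): no bracket -> illegal
(2,4): flips 1 -> legal
(2,5): no bracket -> illegal
(3,0): no bracket -> illegal
(3,5): flips 3 -> legal
(4,2): flips 2 -> legal
(4,3): no bracket -> illegal
(4,4): flips 1 -> legal
(4,5): no bracket -> illegal
(5,0): no bracket -> illegal
(5,1): flips 1 -> legal
(5,2): no bracket -> illegal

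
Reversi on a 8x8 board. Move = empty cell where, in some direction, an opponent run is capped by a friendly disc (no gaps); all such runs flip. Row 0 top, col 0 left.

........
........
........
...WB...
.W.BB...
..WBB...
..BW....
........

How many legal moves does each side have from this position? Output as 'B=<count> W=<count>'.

Answer: B=9 W=6

Derivation:
-- B to move --
(2,2): flips 1 -> legal
(2,3): flips 1 -> legal
(2,4): no bracket -> illegal
(3,0): no bracket -> illegal
(3,1): no bracket -> illegal
(3,2): flips 1 -> legal
(4,0): no bracket -> illegal
(4,2): flips 1 -> legal
(5,0): no bracket -> illegal
(5,1): flips 1 -> legal
(6,1): flips 1 -> legal
(6,4): flips 1 -> legal
(7,2): flips 1 -> legal
(7,3): flips 1 -> legal
(7,4): no bracket -> illegal
B mobility = 9
-- W to move --
(2,3): no bracket -> illegal
(2,4): no bracket -> illegal
(2,5): flips 2 -> legal
(3,2): no bracket -> illegal
(3,5): flips 1 -> legal
(4,2): no bracket -> illegal
(4,5): flips 1 -> legal
(5,1): no bracket -> illegal
(5,5): flips 3 -> legal
(6,1): flips 1 -> legal
(6,4): no bracket -> illegal
(6,5): no bracket -> illegal
(7,1): no bracket -> illegal
(7,2): flips 1 -> legal
(7,3): no bracket -> illegal
W mobility = 6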